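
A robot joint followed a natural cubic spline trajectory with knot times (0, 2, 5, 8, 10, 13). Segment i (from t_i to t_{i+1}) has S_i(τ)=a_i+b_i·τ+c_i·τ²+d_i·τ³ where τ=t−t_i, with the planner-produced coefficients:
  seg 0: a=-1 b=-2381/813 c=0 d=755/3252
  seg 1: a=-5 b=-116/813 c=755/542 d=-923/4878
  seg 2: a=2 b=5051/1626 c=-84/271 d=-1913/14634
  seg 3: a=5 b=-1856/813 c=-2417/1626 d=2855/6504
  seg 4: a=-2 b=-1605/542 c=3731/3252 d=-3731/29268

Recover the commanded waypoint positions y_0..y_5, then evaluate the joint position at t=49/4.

y_0=-1 y_1=-5 y_2=2 y_3=5 y_4=-2 y_5=-4
S(49/4) = -298781/69376

y_0 = S_0(0) = a_0 = -1
y_1 = S_1(0) = a_1 = -5
y_2 = S_2(0) = a_2 = 2
y_3 = S_3(0) = a_3 = 5
y_4 = S_4(0) = a_4 = -2
y_5 = S_4(3) = -4
t_q=49/4 is in segment 4 (τ=9/4); S_4(τ)=-298781/69376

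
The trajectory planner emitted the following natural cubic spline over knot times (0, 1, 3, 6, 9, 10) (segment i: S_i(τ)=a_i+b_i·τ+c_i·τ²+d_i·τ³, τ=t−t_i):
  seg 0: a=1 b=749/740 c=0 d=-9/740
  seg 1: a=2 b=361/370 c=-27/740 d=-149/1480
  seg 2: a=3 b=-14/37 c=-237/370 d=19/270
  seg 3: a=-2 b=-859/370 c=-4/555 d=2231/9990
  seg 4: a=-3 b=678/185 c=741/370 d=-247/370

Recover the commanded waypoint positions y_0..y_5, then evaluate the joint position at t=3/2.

y_0=1 y_1=2 y_2=3 y_3=-2 y_4=-3 y_5=2
S(3/2) = 29199/11840

y_0 = S_0(0) = a_0 = 1
y_1 = S_1(0) = a_1 = 2
y_2 = S_2(0) = a_2 = 3
y_3 = S_3(0) = a_3 = -2
y_4 = S_4(0) = a_4 = -3
y_5 = S_4(1) = 2
t_q=3/2 is in segment 1 (τ=1/2); S_1(τ)=29199/11840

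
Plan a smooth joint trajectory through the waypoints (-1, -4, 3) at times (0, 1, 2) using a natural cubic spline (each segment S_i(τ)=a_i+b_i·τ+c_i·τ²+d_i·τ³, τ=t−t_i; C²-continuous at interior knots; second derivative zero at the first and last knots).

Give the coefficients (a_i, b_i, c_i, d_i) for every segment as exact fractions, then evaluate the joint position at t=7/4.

Δ: Δ0=-3, Δ1=7
row 1: diag=4, rhs=60; c'=1/4, d'=15
back: M1=15
M: M0=0, M1=15, M2=0
seg 0: a=-1, c=M0/2=0, d=(M1−M0)/(6·1)=5/2, b=Δ0−h0·(2M0+M1)/6=-11/2
seg 1: a=-4, c=M1/2=15/2, d=(M2−M1)/(6·1)=-5/2, b=Δ1−h1·(2M1+M2)/6=2
t_q=7/4 → seg 1, τ=3/4; S=-4+2·τ+15/2·τ²+-5/2·τ³=85/128

  seg 0: a=-1 b=-11/2 c=0 d=5/2
  seg 1: a=-4 b=2 c=15/2 d=-5/2
S(7/4) = 85/128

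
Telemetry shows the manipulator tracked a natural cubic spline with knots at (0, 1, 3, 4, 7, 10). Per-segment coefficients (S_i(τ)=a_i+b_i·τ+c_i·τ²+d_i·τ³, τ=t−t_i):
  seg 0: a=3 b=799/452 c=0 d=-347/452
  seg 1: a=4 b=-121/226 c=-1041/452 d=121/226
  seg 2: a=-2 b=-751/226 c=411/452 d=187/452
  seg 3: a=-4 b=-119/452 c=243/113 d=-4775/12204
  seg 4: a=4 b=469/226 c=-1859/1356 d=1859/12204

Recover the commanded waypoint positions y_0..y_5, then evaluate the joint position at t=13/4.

y_0 = S_0(0) = a_0 = 3
y_1 = S_1(0) = a_1 = 4
y_2 = S_2(0) = a_2 = -2
y_3 = S_3(0) = a_3 = -4
y_4 = S_4(0) = a_4 = 4
y_5 = S_4(3) = 2
t_q=13/4 is in segment 2 (τ=1/4); S_2(τ)=-80057/28928

y_0=3 y_1=4 y_2=-2 y_3=-4 y_4=4 y_5=2
S(13/4) = -80057/28928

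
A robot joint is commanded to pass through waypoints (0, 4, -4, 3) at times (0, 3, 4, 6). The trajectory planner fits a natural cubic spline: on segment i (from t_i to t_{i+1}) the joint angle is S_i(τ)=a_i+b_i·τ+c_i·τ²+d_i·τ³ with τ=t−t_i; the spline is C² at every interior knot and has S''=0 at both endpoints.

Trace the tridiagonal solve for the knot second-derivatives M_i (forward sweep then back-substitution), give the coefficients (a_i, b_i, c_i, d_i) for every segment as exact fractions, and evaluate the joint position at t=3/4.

  seg 0: a=0 b=1591/282 c=0 d=-45/94
  seg 1: a=4 b=-1027/141 c=-405/94 d=1013/282
  seg 2: a=-4 b=-1445/282 c=304/47 d=-152/141
S(3/4) = 24241/6016

Δ: Δ0=4/3, Δ1=-8, Δ2=7/2
row 1: diag=8, rhs=-56; c'=1/8, d'=-7
row 2: denom=6−1·1/8=47/8; d'=(69−1·-7)/(47/8)=608/47
back: M2=608/47
back: M1=-7−1/8·608/47=-405/47
M: M0=0, M1=-405/47, M2=608/47, M3=0
seg 0: a=0, c=M0/2=0, d=(M1−M0)/(6·3)=-45/94, b=Δ0−h0·(2M0+M1)/6=1591/282
seg 1: a=4, c=M1/2=-405/94, d=(M2−M1)/(6·1)=1013/282, b=Δ1−h1·(2M1+M2)/6=-1027/141
seg 2: a=-4, c=M2/2=304/47, d=(M3−M2)/(6·2)=-152/141, b=Δ2−h2·(2M2+M3)/6=-1445/282
t_q=3/4 → seg 0, τ=3/4; S=0+1591/282·τ+0·τ²+-45/94·τ³=24241/6016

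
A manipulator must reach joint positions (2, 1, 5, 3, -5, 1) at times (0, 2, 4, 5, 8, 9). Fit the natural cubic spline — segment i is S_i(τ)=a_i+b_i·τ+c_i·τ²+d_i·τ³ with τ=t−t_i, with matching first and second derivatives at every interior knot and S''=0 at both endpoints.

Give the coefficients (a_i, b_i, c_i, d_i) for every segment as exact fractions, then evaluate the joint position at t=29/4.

Δ: Δ0=-1/2, Δ1=2, Δ2=-2, Δ3=-8/3, Δ4=6
row 1: diag=8, rhs=15; c'=1/4, d'=15/8
row 2: denom=6−2·1/4=11/2; d'=(-24−2·15/8)/(11/2)=-111/22
row 3: denom=8−1·2/11=86/11; d'=(-4−1·-111/22)/(86/11)=23/172
row 4: denom=8−3·33/86=589/86; d'=(52−3·23/172)/(589/86)=8875/1178
back: M4=8875/1178
back: M3=23/172−33/86·8875/1178=-1624/589
back: M2=-111/22−2/11·-1624/589=-5353/1178
back: M1=15/8−1/4·-5353/1178=3547/1178
M: M0=0, M1=3547/1178, M2=-5353/1178, M3=-1624/589, M4=8875/1178, M5=0
seg 0: a=2, c=M0/2=0, d=(M1−M0)/(6·2)=3547/14136, b=Δ0−h0·(2M0+M1)/6=-2657/1767
seg 1: a=1, c=M1/2=3547/2356, d=(M2−M1)/(6·2)=-2225/3534, b=Δ1−h1·(2M1+M2)/6=5327/3534
seg 2: a=5, c=M2/2=-5353/2356, d=(M3−M2)/(6·1)=2105/7068, b=Δ2−h2·(2M2+M3)/6=-91/3534
seg 3: a=3, c=M3/2=-812/589, d=(M4−M3)/(6·3)=1347/2356, b=Δ3−h3·(2M3+M4)/6=-25985/7068
seg 4: a=-5, c=M4/2=8875/2356, d=(M5−M4)/(6·1)=-8875/7068, b=Δ4−h4·(2M4+M5)/6=12329/3534
t_q=29/4 → seg 3, τ=9/4; S=3+-25985/7068·τ+-812/589·τ²+1347/2356·τ³=-45543/7936

  seg 0: a=2 b=-2657/1767 c=0 d=3547/14136
  seg 1: a=1 b=5327/3534 c=3547/2356 d=-2225/3534
  seg 2: a=5 b=-91/3534 c=-5353/2356 d=2105/7068
  seg 3: a=3 b=-25985/7068 c=-812/589 d=1347/2356
  seg 4: a=-5 b=12329/3534 c=8875/2356 d=-8875/7068
S(29/4) = -45543/7936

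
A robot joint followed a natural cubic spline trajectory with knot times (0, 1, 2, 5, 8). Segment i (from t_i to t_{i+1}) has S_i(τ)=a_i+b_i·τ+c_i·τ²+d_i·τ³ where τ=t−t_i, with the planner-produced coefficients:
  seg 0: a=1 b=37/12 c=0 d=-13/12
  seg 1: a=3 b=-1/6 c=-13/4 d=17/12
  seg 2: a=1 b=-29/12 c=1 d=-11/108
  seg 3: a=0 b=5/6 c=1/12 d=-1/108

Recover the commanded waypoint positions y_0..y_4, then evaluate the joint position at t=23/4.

y_0 = S_0(0) = a_0 = 1
y_1 = S_1(0) = a_1 = 3
y_2 = S_2(0) = a_2 = 1
y_3 = S_3(0) = a_3 = 0
y_4 = S_3(3) = 3
t_q=23/4 is in segment 3 (τ=3/4); S_3(τ)=171/256

y_0=1 y_1=3 y_2=1 y_3=0 y_4=3
S(23/4) = 171/256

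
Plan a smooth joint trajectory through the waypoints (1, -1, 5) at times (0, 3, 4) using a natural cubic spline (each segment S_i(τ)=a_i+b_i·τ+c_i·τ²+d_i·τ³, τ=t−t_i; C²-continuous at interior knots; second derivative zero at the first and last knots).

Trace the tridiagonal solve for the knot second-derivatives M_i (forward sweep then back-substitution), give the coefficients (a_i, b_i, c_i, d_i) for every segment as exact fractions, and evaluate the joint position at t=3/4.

Δ: Δ0=-2/3, Δ1=6
row 1: diag=8, rhs=40; c'=1/8, d'=5
back: M1=5
M: M0=0, M1=5, M2=0
seg 0: a=1, c=M0/2=0, d=(M1−M0)/(6·3)=5/18, b=Δ0−h0·(2M0+M1)/6=-19/6
seg 1: a=-1, c=M1/2=5/2, d=(M2−M1)/(6·1)=-5/6, b=Δ1−h1·(2M1+M2)/6=13/3
t_q=3/4 → seg 0, τ=3/4; S=1+-19/6·τ+0·τ²+5/18·τ³=-161/128

  seg 0: a=1 b=-19/6 c=0 d=5/18
  seg 1: a=-1 b=13/3 c=5/2 d=-5/6
S(3/4) = -161/128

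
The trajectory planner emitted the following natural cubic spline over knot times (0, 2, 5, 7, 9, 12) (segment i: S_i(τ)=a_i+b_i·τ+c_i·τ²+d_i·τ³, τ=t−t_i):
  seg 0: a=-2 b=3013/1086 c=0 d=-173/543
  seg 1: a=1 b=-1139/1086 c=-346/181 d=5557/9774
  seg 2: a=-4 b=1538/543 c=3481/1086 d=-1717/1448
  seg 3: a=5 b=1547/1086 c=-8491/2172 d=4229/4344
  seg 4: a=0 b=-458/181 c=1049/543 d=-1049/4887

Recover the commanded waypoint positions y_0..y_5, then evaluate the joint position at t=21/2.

y_0=-2 y_1=1 y_2=-4 y_3=5 y_4=0 y_5=4
S(21/2) = -251/1448

y_0 = S_0(0) = a_0 = -2
y_1 = S_1(0) = a_1 = 1
y_2 = S_2(0) = a_2 = -4
y_3 = S_3(0) = a_3 = 5
y_4 = S_4(0) = a_4 = 0
y_5 = S_4(3) = 4
t_q=21/2 is in segment 4 (τ=3/2); S_4(τ)=-251/1448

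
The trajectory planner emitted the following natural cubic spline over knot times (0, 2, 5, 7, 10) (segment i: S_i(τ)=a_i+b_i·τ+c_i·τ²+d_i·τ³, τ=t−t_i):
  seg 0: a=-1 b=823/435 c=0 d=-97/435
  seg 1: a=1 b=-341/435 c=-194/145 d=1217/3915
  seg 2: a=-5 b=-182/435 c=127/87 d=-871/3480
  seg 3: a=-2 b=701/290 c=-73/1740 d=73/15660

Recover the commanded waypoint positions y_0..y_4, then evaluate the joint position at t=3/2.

y_0 = S_0(0) = a_0 = -1
y_1 = S_1(0) = a_1 = 1
y_2 = S_2(0) = a_2 = -5
y_3 = S_3(0) = a_3 = -2
y_4 = S_3(3) = 5
t_q=3/2 is in segment 0 (τ=3/2); S_0(τ)=1259/1160

y_0=-1 y_1=1 y_2=-5 y_3=-2 y_4=5
S(3/2) = 1259/1160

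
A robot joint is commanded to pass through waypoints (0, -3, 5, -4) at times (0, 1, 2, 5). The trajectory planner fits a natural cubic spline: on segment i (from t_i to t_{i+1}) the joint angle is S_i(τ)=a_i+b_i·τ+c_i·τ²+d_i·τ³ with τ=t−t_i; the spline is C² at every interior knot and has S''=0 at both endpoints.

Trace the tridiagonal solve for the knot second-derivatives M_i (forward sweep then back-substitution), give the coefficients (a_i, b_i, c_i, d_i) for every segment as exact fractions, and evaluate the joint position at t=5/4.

Δ: Δ0=-3, Δ1=8, Δ2=-3
row 1: diag=4, rhs=66; c'=1/4, d'=33/2
row 2: denom=8−1·1/4=31/4; d'=(-66−1·33/2)/(31/4)=-330/31
back: M2=-330/31
back: M1=33/2−1/4·-330/31=594/31
M: M0=0, M1=594/31, M2=-330/31, M3=0
seg 0: a=0, c=M0/2=0, d=(M1−M0)/(6·1)=99/31, b=Δ0−h0·(2M0+M1)/6=-192/31
seg 1: a=-3, c=M1/2=297/31, d=(M2−M1)/(6·1)=-154/31, b=Δ1−h1·(2M1+M2)/6=105/31
seg 2: a=5, c=M2/2=-165/31, d=(M3−M2)/(6·3)=55/93, b=Δ2−h2·(2M2+M3)/6=237/31
t_q=5/4 → seg 1, τ=1/4; S=-3+105/31·τ+297/31·τ²+-154/31·τ³=-1619/992

  seg 0: a=0 b=-192/31 c=0 d=99/31
  seg 1: a=-3 b=105/31 c=297/31 d=-154/31
  seg 2: a=5 b=237/31 c=-165/31 d=55/93
S(5/4) = -1619/992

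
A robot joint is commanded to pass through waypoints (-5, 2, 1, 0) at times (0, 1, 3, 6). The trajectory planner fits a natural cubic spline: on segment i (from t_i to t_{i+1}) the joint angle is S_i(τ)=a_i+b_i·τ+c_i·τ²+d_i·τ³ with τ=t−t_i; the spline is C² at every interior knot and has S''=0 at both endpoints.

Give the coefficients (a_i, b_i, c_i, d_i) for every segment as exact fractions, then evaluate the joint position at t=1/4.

  seg 0: a=-5 b=701/84 c=0 d=-113/84
  seg 1: a=2 b=181/42 c=-113/28 d=137/168
  seg 2: a=1 b=-43/21 c=6/7 d=-2/21
S(1/4) = -5259/1792

Δ: Δ0=7, Δ1=-1/2, Δ2=-1/3
row 1: diag=6, rhs=-45; c'=1/3, d'=-15/2
row 2: denom=10−2·1/3=28/3; d'=(1−2·-15/2)/(28/3)=12/7
back: M2=12/7
back: M1=-15/2−1/3·12/7=-113/14
M: M0=0, M1=-113/14, M2=12/7, M3=0
seg 0: a=-5, c=M0/2=0, d=(M1−M0)/(6·1)=-113/84, b=Δ0−h0·(2M0+M1)/6=701/84
seg 1: a=2, c=M1/2=-113/28, d=(M2−M1)/(6·2)=137/168, b=Δ1−h1·(2M1+M2)/6=181/42
seg 2: a=1, c=M2/2=6/7, d=(M3−M2)/(6·3)=-2/21, b=Δ2−h2·(2M2+M3)/6=-43/21
t_q=1/4 → seg 0, τ=1/4; S=-5+701/84·τ+0·τ²+-113/84·τ³=-5259/1792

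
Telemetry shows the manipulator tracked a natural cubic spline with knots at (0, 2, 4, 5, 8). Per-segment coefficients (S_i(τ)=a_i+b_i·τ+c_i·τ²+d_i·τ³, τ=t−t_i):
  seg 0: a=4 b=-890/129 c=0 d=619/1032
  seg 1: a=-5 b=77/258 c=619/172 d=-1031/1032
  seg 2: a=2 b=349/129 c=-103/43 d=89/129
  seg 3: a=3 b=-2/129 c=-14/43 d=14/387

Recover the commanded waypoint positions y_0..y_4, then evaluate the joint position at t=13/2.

y_0=4 y_1=-5 y_2=2 y_3=3 y_4=1
S(13/2) = 407/172

y_0 = S_0(0) = a_0 = 4
y_1 = S_1(0) = a_1 = -5
y_2 = S_2(0) = a_2 = 2
y_3 = S_3(0) = a_3 = 3
y_4 = S_3(3) = 1
t_q=13/2 is in segment 3 (τ=3/2); S_3(τ)=407/172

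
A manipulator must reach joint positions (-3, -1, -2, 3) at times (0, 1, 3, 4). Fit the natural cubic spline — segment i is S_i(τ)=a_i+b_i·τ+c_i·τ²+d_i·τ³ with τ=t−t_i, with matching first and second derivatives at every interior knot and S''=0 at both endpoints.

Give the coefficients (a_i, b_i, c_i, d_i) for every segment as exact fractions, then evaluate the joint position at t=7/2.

  seg 0: a=-3 b=45/16 c=0 d=-13/16
  seg 1: a=-1 b=3/8 c=-39/16 d=1
  seg 2: a=-2 b=21/8 c=57/16 d=-19/16
S(7/2) = 7/128

Δ: Δ0=2, Δ1=-1/2, Δ2=5
row 1: diag=6, rhs=-15; c'=1/3, d'=-5/2
row 2: denom=6−2·1/3=16/3; d'=(33−2·-5/2)/(16/3)=57/8
back: M2=57/8
back: M1=-5/2−1/3·57/8=-39/8
M: M0=0, M1=-39/8, M2=57/8, M3=0
seg 0: a=-3, c=M0/2=0, d=(M1−M0)/(6·1)=-13/16, b=Δ0−h0·(2M0+M1)/6=45/16
seg 1: a=-1, c=M1/2=-39/16, d=(M2−M1)/(6·2)=1, b=Δ1−h1·(2M1+M2)/6=3/8
seg 2: a=-2, c=M2/2=57/16, d=(M3−M2)/(6·1)=-19/16, b=Δ2−h2·(2M2+M3)/6=21/8
t_q=7/2 → seg 2, τ=1/2; S=-2+21/8·τ+57/16·τ²+-19/16·τ³=7/128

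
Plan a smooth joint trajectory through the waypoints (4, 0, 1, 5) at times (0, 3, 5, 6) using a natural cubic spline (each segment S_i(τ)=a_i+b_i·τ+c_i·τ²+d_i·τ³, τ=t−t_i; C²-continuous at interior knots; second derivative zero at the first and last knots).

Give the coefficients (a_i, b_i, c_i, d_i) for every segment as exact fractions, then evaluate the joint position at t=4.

Δ: Δ0=-4/3, Δ1=1/2, Δ2=4
row 1: diag=10, rhs=11; c'=1/5, d'=11/10
row 2: denom=6−2·1/5=28/5; d'=(21−2·11/10)/(28/5)=47/14
back: M2=47/14
back: M1=11/10−1/5·47/14=3/7
M: M0=0, M1=3/7, M2=47/14, M3=0
seg 0: a=4, c=M0/2=0, d=(M1−M0)/(6·3)=1/42, b=Δ0−h0·(2M0+M1)/6=-65/42
seg 1: a=0, c=M1/2=3/14, d=(M2−M1)/(6·2)=41/168, b=Δ1−h1·(2M1+M2)/6=-19/21
seg 2: a=1, c=M2/2=47/28, d=(M3−M2)/(6·1)=-47/84, b=Δ2−h2·(2M2+M3)/6=121/42
t_q=4 → seg 1, τ=1; S=0+-19/21·τ+3/14·τ²+41/168·τ³=-25/56

  seg 0: a=4 b=-65/42 c=0 d=1/42
  seg 1: a=0 b=-19/21 c=3/14 d=41/168
  seg 2: a=1 b=121/42 c=47/28 d=-47/84
S(4) = -25/56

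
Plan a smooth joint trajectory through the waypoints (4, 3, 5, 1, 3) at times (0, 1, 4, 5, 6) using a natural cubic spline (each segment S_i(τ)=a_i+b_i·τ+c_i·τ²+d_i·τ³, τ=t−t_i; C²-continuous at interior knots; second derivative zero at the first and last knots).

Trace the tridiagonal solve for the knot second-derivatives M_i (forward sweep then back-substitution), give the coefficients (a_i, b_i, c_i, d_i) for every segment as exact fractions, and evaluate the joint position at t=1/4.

  seg 0: a=4 b=-1013/636 c=0 d=377/636
  seg 1: a=3 b=59/318 c=377/212 d=-343/636
  seg 2: a=5 b=-2357/636 c=-163/53 d=1769/636
  seg 3: a=1 b=-481/318 c=1117/212 d=-1117/636
S(1/4) = 48995/13568

Δ: Δ0=-1, Δ1=2/3, Δ2=-4, Δ3=2
row 1: diag=8, rhs=10; c'=3/8, d'=5/4
row 2: denom=8−3·3/8=55/8; d'=(-28−3·5/4)/(55/8)=-254/55
row 3: denom=4−1·8/55=212/55; d'=(36−1·-254/55)/(212/55)=1117/106
back: M3=1117/106
back: M2=-254/55−8/55·1117/106=-326/53
back: M1=5/4−3/8·-326/53=377/106
M: M0=0, M1=377/106, M2=-326/53, M3=1117/106, M4=0
seg 0: a=4, c=M0/2=0, d=(M1−M0)/(6·1)=377/636, b=Δ0−h0·(2M0+M1)/6=-1013/636
seg 1: a=3, c=M1/2=377/212, d=(M2−M1)/(6·3)=-343/636, b=Δ1−h1·(2M1+M2)/6=59/318
seg 2: a=5, c=M2/2=-163/53, d=(M3−M2)/(6·1)=1769/636, b=Δ2−h2·(2M2+M3)/6=-2357/636
seg 3: a=1, c=M3/2=1117/212, d=(M4−M3)/(6·1)=-1117/636, b=Δ3−h3·(2M3+M4)/6=-481/318
t_q=1/4 → seg 0, τ=1/4; S=4+-1013/636·τ+0·τ²+377/636·τ³=48995/13568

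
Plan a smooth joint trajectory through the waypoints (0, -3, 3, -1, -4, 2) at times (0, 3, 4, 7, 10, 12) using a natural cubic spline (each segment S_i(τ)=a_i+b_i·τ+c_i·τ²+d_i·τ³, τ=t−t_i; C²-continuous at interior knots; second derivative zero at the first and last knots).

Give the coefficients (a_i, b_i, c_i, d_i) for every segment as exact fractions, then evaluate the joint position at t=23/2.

  seg 0: a=0 b=-8465/2091 c=0 d=6374/18819
  seg 1: a=-3 b=10657/2091 c=6374/2091 d=-1495/697
  seg 2: a=3 b=9950/2091 c=-7081/2091 d=315/697
  seg 3: a=-1 b=-413/123 c=1424/2091 d=658/18819
  seg 4: a=-4 b=3497/2091 c=694/697 d=-347/2091
S(23/2) = 1053/5576

Δ: Δ0=-1, Δ1=6, Δ2=-4/3, Δ3=-1, Δ4=3
row 1: diag=8, rhs=42; c'=1/8, d'=21/4
row 2: denom=8−1·1/8=63/8; d'=(-44−1·21/4)/(63/8)=-394/63
row 3: denom=12−3·8/21=76/7; d'=(2−3·-394/63)/(76/7)=109/57
row 4: denom=10−3·21/76=697/76; d'=(24−3·109/57)/(697/76)=1388/697
back: M4=1388/697
back: M3=109/57−21/76·1388/697=2848/2091
back: M2=-394/63−8/21·2848/2091=-14162/2091
back: M1=21/4−1/8·-14162/2091=12748/2091
M: M0=0, M1=12748/2091, M2=-14162/2091, M3=2848/2091, M4=1388/697, M5=0
seg 0: a=0, c=M0/2=0, d=(M1−M0)/(6·3)=6374/18819, b=Δ0−h0·(2M0+M1)/6=-8465/2091
seg 1: a=-3, c=M1/2=6374/2091, d=(M2−M1)/(6·1)=-1495/697, b=Δ1−h1·(2M1+M2)/6=10657/2091
seg 2: a=3, c=M2/2=-7081/2091, d=(M3−M2)/(6·3)=315/697, b=Δ2−h2·(2M2+M3)/6=9950/2091
seg 3: a=-1, c=M3/2=1424/2091, d=(M4−M3)/(6·3)=658/18819, b=Δ3−h3·(2M3+M4)/6=-413/123
seg 4: a=-4, c=M4/2=694/697, d=(M5−M4)/(6·2)=-347/2091, b=Δ4−h4·(2M4+M5)/6=3497/2091
t_q=23/2 → seg 4, τ=3/2; S=-4+3497/2091·τ+694/697·τ²+-347/2091·τ³=1053/5576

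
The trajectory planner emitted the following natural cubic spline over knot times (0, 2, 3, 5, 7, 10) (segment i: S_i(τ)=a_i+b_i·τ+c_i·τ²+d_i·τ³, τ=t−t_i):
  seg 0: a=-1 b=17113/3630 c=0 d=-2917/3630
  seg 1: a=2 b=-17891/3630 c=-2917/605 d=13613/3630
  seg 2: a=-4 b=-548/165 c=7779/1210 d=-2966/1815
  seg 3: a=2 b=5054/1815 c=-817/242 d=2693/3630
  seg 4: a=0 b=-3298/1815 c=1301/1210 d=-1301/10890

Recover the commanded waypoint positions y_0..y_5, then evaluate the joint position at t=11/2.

y_0=-1 y_1=2 y_2=-4 y_3=2 y_4=0 y_5=1
S(11/2) = 5113/1936

y_0 = S_0(0) = a_0 = -1
y_1 = S_1(0) = a_1 = 2
y_2 = S_2(0) = a_2 = -4
y_3 = S_3(0) = a_3 = 2
y_4 = S_4(0) = a_4 = 0
y_5 = S_4(3) = 1
t_q=11/2 is in segment 3 (τ=1/2); S_3(τ)=5113/1936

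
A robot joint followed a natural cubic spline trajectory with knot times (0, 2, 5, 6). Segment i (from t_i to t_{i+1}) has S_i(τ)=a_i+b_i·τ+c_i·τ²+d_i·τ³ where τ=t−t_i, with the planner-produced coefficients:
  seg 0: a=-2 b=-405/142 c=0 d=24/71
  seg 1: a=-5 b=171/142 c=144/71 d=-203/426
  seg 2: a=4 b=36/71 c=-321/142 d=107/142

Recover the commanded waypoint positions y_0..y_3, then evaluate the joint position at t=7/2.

y_0=-2 y_1=-5 y_2=4 y_3=3
S(7/2) = -271/1136

y_0 = S_0(0) = a_0 = -2
y_1 = S_1(0) = a_1 = -5
y_2 = S_2(0) = a_2 = 4
y_3 = S_2(1) = 3
t_q=7/2 is in segment 1 (τ=3/2); S_1(τ)=-271/1136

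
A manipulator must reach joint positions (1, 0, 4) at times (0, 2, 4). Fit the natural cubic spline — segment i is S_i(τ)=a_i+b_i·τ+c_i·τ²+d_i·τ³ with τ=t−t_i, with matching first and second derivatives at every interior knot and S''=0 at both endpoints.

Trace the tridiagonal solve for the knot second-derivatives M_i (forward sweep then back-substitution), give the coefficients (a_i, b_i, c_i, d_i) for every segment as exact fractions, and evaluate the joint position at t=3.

  seg 0: a=1 b=-9/8 c=0 d=5/32
  seg 1: a=0 b=3/4 c=15/16 d=-5/32
S(3) = 49/32

Δ: Δ0=-1/2, Δ1=2
row 1: diag=8, rhs=15; c'=1/4, d'=15/8
back: M1=15/8
M: M0=0, M1=15/8, M2=0
seg 0: a=1, c=M0/2=0, d=(M1−M0)/(6·2)=5/32, b=Δ0−h0·(2M0+M1)/6=-9/8
seg 1: a=0, c=M1/2=15/16, d=(M2−M1)/(6·2)=-5/32, b=Δ1−h1·(2M1+M2)/6=3/4
t_q=3 → seg 1, τ=1; S=0+3/4·τ+15/16·τ²+-5/32·τ³=49/32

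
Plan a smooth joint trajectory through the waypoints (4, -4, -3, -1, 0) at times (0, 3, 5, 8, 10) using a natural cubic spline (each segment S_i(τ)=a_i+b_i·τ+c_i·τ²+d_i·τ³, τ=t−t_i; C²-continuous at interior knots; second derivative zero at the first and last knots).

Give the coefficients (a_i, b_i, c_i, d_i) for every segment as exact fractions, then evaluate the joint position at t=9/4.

  seg 0: a=4 b=-6343/1740 c=0 d=1703/15660
  seg 1: a=-4 b=-617/870 c=1703/1740 d=-217/1160
  seg 2: a=-3 b=418/435 c=-25/174 d=119/7830
  seg 3: a=-1 b=443/870 c=-1/145 d=1/870
S(9/4) = -110003/37120

Δ: Δ0=-8/3, Δ1=1/2, Δ2=2/3, Δ3=1/2
row 1: diag=10, rhs=19; c'=1/5, d'=19/10
row 2: denom=10−2·1/5=48/5; d'=(1−2·19/10)/(48/5)=-7/24
row 3: denom=10−3·5/16=145/16; d'=(-1−3·-7/24)/(145/16)=-2/145
back: M3=-2/145
back: M2=-7/24−5/16·-2/145=-25/87
back: M1=19/10−1/5·-25/87=1703/870
M: M0=0, M1=1703/870, M2=-25/87, M3=-2/145, M4=0
seg 0: a=4, c=M0/2=0, d=(M1−M0)/(6·3)=1703/15660, b=Δ0−h0·(2M0+M1)/6=-6343/1740
seg 1: a=-4, c=M1/2=1703/1740, d=(M2−M1)/(6·2)=-217/1160, b=Δ1−h1·(2M1+M2)/6=-617/870
seg 2: a=-3, c=M2/2=-25/174, d=(M3−M2)/(6·3)=119/7830, b=Δ2−h2·(2M2+M3)/6=418/435
seg 3: a=-1, c=M3/2=-1/145, d=(M4−M3)/(6·2)=1/870, b=Δ3−h3·(2M3+M4)/6=443/870
t_q=9/4 → seg 0, τ=9/4; S=4+-6343/1740·τ+0·τ²+1703/15660·τ³=-110003/37120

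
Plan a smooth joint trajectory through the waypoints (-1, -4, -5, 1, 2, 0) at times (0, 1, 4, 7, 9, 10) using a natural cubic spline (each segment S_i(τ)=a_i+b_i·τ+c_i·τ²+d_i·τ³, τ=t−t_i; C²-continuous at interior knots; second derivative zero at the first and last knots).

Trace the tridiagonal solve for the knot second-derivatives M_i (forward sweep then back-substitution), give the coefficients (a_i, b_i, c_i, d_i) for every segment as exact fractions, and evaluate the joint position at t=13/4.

  seg 0: a=-1 b=-727/222 c=0 d=61/222
  seg 1: a=-4 b=-272/111 c=61/74 d=-79/1998
  seg 2: a=-5 b=317/222 c=52/111 d=-5/54
  seg 3: a=1 b=193/111 c=-27/74 d=-113/888
  seg 4: a=2 b=-277/222 c=-167/148 d=167/444
S(13/4) = -27425/4736

Δ: Δ0=-3, Δ1=-1/3, Δ2=2, Δ3=1/2, Δ4=-2
row 1: diag=8, rhs=16; c'=3/8, d'=2
row 2: denom=12−3·3/8=87/8; d'=(14−3·2)/(87/8)=64/87
row 3: denom=10−3·8/29=266/29; d'=(-9−3·64/87)/(266/29)=-325/266
row 4: denom=6−2·29/133=740/133; d'=(-15−2·-325/266)/(740/133)=-167/74
back: M4=-167/74
back: M3=-325/266−29/133·-167/74=-27/37
back: M2=64/87−8/29·-27/37=104/111
back: M1=2−3/8·104/111=61/37
M: M0=0, M1=61/37, M2=104/111, M3=-27/37, M4=-167/74, M5=0
seg 0: a=-1, c=M0/2=0, d=(M1−M0)/(6·1)=61/222, b=Δ0−h0·(2M0+M1)/6=-727/222
seg 1: a=-4, c=M1/2=61/74, d=(M2−M1)/(6·3)=-79/1998, b=Δ1−h1·(2M1+M2)/6=-272/111
seg 2: a=-5, c=M2/2=52/111, d=(M3−M2)/(6·3)=-5/54, b=Δ2−h2·(2M2+M3)/6=317/222
seg 3: a=1, c=M3/2=-27/74, d=(M4−M3)/(6·2)=-113/888, b=Δ3−h3·(2M3+M4)/6=193/111
seg 4: a=2, c=M4/2=-167/148, d=(M5−M4)/(6·1)=167/444, b=Δ4−h4·(2M4+M5)/6=-277/222
t_q=13/4 → seg 1, τ=9/4; S=-4+-272/111·τ+61/74·τ²+-79/1998·τ³=-27425/4736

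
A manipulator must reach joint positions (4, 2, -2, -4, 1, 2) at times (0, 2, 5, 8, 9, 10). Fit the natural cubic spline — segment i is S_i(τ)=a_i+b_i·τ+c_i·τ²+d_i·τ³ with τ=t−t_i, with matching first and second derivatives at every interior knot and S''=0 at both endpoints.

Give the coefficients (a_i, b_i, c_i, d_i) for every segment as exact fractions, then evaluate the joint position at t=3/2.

  seg 0: a=4 b=-1071/1027 c=0 d=11/1027
  seg 1: a=2 b=-939/1027 c=66/1027 d=-145/2133
  seg 2: a=-2 b=-2428/1027 c=-1687/3081 d=10291/27729
  seg 3: a=-4 b=4489/1027 c=2868/1027 d=-2222/1027
  seg 4: a=1 b=3559/1027 c=-3798/1027 d=1266/1027
S(3/2) = 20309/8216

Δ: Δ0=-1, Δ1=-4/3, Δ2=-2/3, Δ3=5, Δ4=1
row 1: diag=10, rhs=-2; c'=3/10, d'=-1/5
row 2: denom=12−3·3/10=111/10; d'=(4−3·-1/5)/(111/10)=46/111
row 3: denom=8−3·10/37=266/37; d'=(34−3·46/111)/(266/37)=606/133
row 4: denom=4−1·37/266=1027/266; d'=(-24−1·606/133)/(1027/266)=-7596/1027
back: M4=-7596/1027
back: M3=606/133−37/266·-7596/1027=5736/1027
back: M2=46/111−10/37·5736/1027=-3374/3081
back: M1=-1/5−3/10·-3374/3081=132/1027
M: M0=0, M1=132/1027, M2=-3374/3081, M3=5736/1027, M4=-7596/1027, M5=0
seg 0: a=4, c=M0/2=0, d=(M1−M0)/(6·2)=11/1027, b=Δ0−h0·(2M0+M1)/6=-1071/1027
seg 1: a=2, c=M1/2=66/1027, d=(M2−M1)/(6·3)=-145/2133, b=Δ1−h1·(2M1+M2)/6=-939/1027
seg 2: a=-2, c=M2/2=-1687/3081, d=(M3−M2)/(6·3)=10291/27729, b=Δ2−h2·(2M2+M3)/6=-2428/1027
seg 3: a=-4, c=M3/2=2868/1027, d=(M4−M3)/(6·1)=-2222/1027, b=Δ3−h3·(2M3+M4)/6=4489/1027
seg 4: a=1, c=M4/2=-3798/1027, d=(M5−M4)/(6·1)=1266/1027, b=Δ4−h4·(2M4+M5)/6=3559/1027
t_q=3/2 → seg 0, τ=3/2; S=4+-1071/1027·τ+0·τ²+11/1027·τ³=20309/8216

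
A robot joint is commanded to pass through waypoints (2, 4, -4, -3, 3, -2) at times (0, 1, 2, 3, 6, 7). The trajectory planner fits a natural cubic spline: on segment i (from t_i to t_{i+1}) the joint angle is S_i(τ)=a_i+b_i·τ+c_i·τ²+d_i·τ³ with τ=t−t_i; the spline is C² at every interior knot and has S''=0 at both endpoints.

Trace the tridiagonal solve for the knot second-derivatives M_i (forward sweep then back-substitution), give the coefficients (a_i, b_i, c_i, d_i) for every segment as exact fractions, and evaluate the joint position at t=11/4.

  seg 0: a=2 b=4172/793 c=0 d=-2586/793
  seg 1: a=4 b=-3586/793 c=-7758/793 d=5000/793
  seg 2: a=-4 b=-4102/793 c=7242/793 d=-2347/793
  seg 3: a=-3 b=257/61 c=201/793 d=-262/793
  seg 4: a=3 b=-2527/793 c=-2157/793 d=719/793
S(11/4) = -202561/50752

Δ: Δ0=2, Δ1=-8, Δ2=1, Δ3=2, Δ4=-5
row 1: diag=4, rhs=-60; c'=1/4, d'=-15
row 2: denom=4−1·1/4=15/4; d'=(54−1·-15)/(15/4)=92/5
row 3: denom=8−1·4/15=116/15; d'=(6−1·92/5)/(116/15)=-93/58
row 4: denom=8−3·45/116=793/116; d'=(-42−3·-93/58)/(793/116)=-4314/793
back: M4=-4314/793
back: M3=-93/58−45/116·-4314/793=402/793
back: M2=92/5−4/15·402/793=14484/793
back: M1=-15−1/4·14484/793=-15516/793
M: M0=0, M1=-15516/793, M2=14484/793, M3=402/793, M4=-4314/793, M5=0
seg 0: a=2, c=M0/2=0, d=(M1−M0)/(6·1)=-2586/793, b=Δ0−h0·(2M0+M1)/6=4172/793
seg 1: a=4, c=M1/2=-7758/793, d=(M2−M1)/(6·1)=5000/793, b=Δ1−h1·(2M1+M2)/6=-3586/793
seg 2: a=-4, c=M2/2=7242/793, d=(M3−M2)/(6·1)=-2347/793, b=Δ2−h2·(2M2+M3)/6=-4102/793
seg 3: a=-3, c=M3/2=201/793, d=(M4−M3)/(6·3)=-262/793, b=Δ3−h3·(2M3+M4)/6=257/61
seg 4: a=3, c=M4/2=-2157/793, d=(M5−M4)/(6·1)=719/793, b=Δ4−h4·(2M4+M5)/6=-2527/793
t_q=11/4 → seg 2, τ=3/4; S=-4+-4102/793·τ+7242/793·τ²+-2347/793·τ³=-202561/50752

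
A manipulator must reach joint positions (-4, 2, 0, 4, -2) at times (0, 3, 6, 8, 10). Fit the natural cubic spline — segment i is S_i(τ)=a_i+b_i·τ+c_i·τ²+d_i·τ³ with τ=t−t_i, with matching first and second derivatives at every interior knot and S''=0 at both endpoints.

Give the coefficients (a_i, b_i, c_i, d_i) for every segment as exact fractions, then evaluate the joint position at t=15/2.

Δ: Δ0=2, Δ1=-2/3, Δ2=2, Δ3=-3
row 1: diag=12, rhs=-16; c'=1/4, d'=-4/3
row 2: denom=10−3·1/4=37/4; d'=(16−3·-4/3)/(37/4)=80/37
row 3: denom=8−2·8/37=280/37; d'=(-30−2·80/37)/(280/37)=-127/28
back: M3=-127/28
back: M2=80/37−8/37·-127/28=22/7
back: M1=-4/3−1/4·22/7=-89/42
M: M0=0, M1=-89/42, M2=22/7, M3=-127/28, M4=0
seg 0: a=-4, c=M0/2=0, d=(M1−M0)/(6·3)=-89/756, b=Δ0−h0·(2M0+M1)/6=257/84
seg 1: a=2, c=M1/2=-89/84, d=(M2−M1)/(6·3)=221/756, b=Δ1−h1·(2M1+M2)/6=-5/42
seg 2: a=0, c=M2/2=11/7, d=(M3−M2)/(6·2)=-215/336, b=Δ2−h2·(2M2+M3)/6=17/12
seg 3: a=4, c=M3/2=-127/56, d=(M4−M3)/(6·2)=127/336, b=Δ3−h3·(2M3+M4)/6=1/42
t_q=15/2 → seg 2, τ=3/2; S=0+17/12·τ+11/7·τ²+-215/336·τ³=3137/896

  seg 0: a=-4 b=257/84 c=0 d=-89/756
  seg 1: a=2 b=-5/42 c=-89/84 d=221/756
  seg 2: a=0 b=17/12 c=11/7 d=-215/336
  seg 3: a=4 b=1/42 c=-127/56 d=127/336
S(15/2) = 3137/896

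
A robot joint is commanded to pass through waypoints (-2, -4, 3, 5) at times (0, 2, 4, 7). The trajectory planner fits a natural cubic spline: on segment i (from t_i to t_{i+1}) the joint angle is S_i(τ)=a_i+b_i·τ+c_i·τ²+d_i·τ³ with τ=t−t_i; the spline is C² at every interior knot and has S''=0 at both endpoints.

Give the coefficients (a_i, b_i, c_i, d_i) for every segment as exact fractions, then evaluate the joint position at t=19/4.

  seg 0: a=-2 b=-7/3 c=0 d=1/3
  seg 1: a=-4 b=5/3 c=2 d=-13/24
  seg 2: a=3 b=19/6 c=-5/4 d=5/36
S(19/4) = 1211/256

Δ: Δ0=-1, Δ1=7/2, Δ2=2/3
row 1: diag=8, rhs=27; c'=1/4, d'=27/8
row 2: denom=10−2·1/4=19/2; d'=(-17−2·27/8)/(19/2)=-5/2
back: M2=-5/2
back: M1=27/8−1/4·-5/2=4
M: M0=0, M1=4, M2=-5/2, M3=0
seg 0: a=-2, c=M0/2=0, d=(M1−M0)/(6·2)=1/3, b=Δ0−h0·(2M0+M1)/6=-7/3
seg 1: a=-4, c=M1/2=2, d=(M2−M1)/(6·2)=-13/24, b=Δ1−h1·(2M1+M2)/6=5/3
seg 2: a=3, c=M2/2=-5/4, d=(M3−M2)/(6·3)=5/36, b=Δ2−h2·(2M2+M3)/6=19/6
t_q=19/4 → seg 2, τ=3/4; S=3+19/6·τ+-5/4·τ²+5/36·τ³=1211/256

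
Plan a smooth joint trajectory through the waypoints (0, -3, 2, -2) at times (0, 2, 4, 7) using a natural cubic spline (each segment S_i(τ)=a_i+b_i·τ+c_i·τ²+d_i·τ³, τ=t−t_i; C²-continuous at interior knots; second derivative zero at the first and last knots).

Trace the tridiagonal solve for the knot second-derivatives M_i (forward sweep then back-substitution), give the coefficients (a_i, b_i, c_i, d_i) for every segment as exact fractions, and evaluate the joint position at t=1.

Δ: Δ0=-3/2, Δ1=5/2, Δ2=-4/3
row 1: diag=8, rhs=24; c'=1/4, d'=3
row 2: denom=10−2·1/4=19/2; d'=(-23−2·3)/(19/2)=-58/19
back: M2=-58/19
back: M1=3−1/4·-58/19=143/38
M: M0=0, M1=143/38, M2=-58/19, M3=0
seg 0: a=0, c=M0/2=0, d=(M1−M0)/(6·2)=143/456, b=Δ0−h0·(2M0+M1)/6=-157/57
seg 1: a=-3, c=M1/2=143/76, d=(M2−M1)/(6·2)=-259/456, b=Δ1−h1·(2M1+M2)/6=115/114
seg 2: a=2, c=M2/2=-29/19, d=(M3−M2)/(6·3)=29/171, b=Δ2−h2·(2M2+M3)/6=98/57
t_q=1 → seg 0, τ=1; S=0+-157/57·τ+0·τ²+143/456·τ³=-371/152

  seg 0: a=0 b=-157/57 c=0 d=143/456
  seg 1: a=-3 b=115/114 c=143/76 d=-259/456
  seg 2: a=2 b=98/57 c=-29/19 d=29/171
S(1) = -371/152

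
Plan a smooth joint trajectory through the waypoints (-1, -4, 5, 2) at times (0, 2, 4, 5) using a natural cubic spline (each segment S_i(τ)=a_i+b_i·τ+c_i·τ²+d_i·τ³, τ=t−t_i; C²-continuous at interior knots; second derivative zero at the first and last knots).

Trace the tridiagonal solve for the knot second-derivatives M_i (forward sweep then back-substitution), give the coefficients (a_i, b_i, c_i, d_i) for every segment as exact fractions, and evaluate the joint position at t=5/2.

  seg 0: a=-1 b=-42/11 c=0 d=51/88
  seg 1: a=-4 b=69/22 c=153/44 d=-123/88
  seg 2: a=5 b=3/11 c=-54/11 d=18/11
S(5/2) = -1223/704

Δ: Δ0=-3/2, Δ1=9/2, Δ2=-3
row 1: diag=8, rhs=36; c'=1/4, d'=9/2
row 2: denom=6−2·1/4=11/2; d'=(-45−2·9/2)/(11/2)=-108/11
back: M2=-108/11
back: M1=9/2−1/4·-108/11=153/22
M: M0=0, M1=153/22, M2=-108/11, M3=0
seg 0: a=-1, c=M0/2=0, d=(M1−M0)/(6·2)=51/88, b=Δ0−h0·(2M0+M1)/6=-42/11
seg 1: a=-4, c=M1/2=153/44, d=(M2−M1)/(6·2)=-123/88, b=Δ1−h1·(2M1+M2)/6=69/22
seg 2: a=5, c=M2/2=-54/11, d=(M3−M2)/(6·1)=18/11, b=Δ2−h2·(2M2+M3)/6=3/11
t_q=5/2 → seg 1, τ=1/2; S=-4+69/22·τ+153/44·τ²+-123/88·τ³=-1223/704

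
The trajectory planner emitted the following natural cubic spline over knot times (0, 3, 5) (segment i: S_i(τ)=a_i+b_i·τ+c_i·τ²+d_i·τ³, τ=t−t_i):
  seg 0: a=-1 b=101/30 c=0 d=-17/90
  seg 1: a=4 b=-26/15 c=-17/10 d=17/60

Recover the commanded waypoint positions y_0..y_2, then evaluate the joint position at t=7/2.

y_0=-1 y_1=4 y_2=-4
S(7/2) = 439/160

y_0 = S_0(0) = a_0 = -1
y_1 = S_1(0) = a_1 = 4
y_2 = S_1(2) = -4
t_q=7/2 is in segment 1 (τ=1/2); S_1(τ)=439/160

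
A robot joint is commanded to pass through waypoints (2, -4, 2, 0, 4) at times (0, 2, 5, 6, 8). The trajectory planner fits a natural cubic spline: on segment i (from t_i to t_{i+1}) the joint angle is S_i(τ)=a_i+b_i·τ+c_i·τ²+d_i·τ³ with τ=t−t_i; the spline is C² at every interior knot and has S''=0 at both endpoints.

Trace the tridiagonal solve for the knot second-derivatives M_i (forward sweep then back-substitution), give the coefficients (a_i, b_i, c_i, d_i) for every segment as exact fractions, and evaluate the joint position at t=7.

Δ: Δ0=-3, Δ1=2, Δ2=-2, Δ3=2
row 1: diag=10, rhs=30; c'=3/10, d'=3
row 2: denom=8−3·3/10=71/10; d'=(-24−3·3)/(71/10)=-330/71
row 3: denom=6−1·10/71=416/71; d'=(24−1·-330/71)/(416/71)=1017/208
back: M3=1017/208
back: M2=-330/71−10/71·1017/208=-555/104
back: M1=3−3/10·-555/104=957/208
M: M0=0, M1=957/208, M2=-555/104, M3=1017/208, M4=0
seg 0: a=2, c=M0/2=0, d=(M1−M0)/(6·2)=319/832, b=Δ0−h0·(2M0+M1)/6=-943/208
seg 1: a=-4, c=M1/2=957/416, d=(M2−M1)/(6·3)=-53/96, b=Δ1−h1·(2M1+M2)/6=7/104
seg 2: a=2, c=M2/2=-555/208, d=(M3−M2)/(6·1)=709/416, b=Δ2−h2·(2M2+M3)/6=-431/416
seg 3: a=0, c=M3/2=1017/416, d=(M4−M3)/(6·2)=-339/832, b=Δ3−h3·(2M3+M4)/6=-131/104
t_q=7 → seg 3, τ=1; S=0+-131/104·τ+1017/416·τ²+-339/832·τ³=647/832

  seg 0: a=2 b=-943/208 c=0 d=319/832
  seg 1: a=-4 b=7/104 c=957/416 d=-53/96
  seg 2: a=2 b=-431/416 c=-555/208 d=709/416
  seg 3: a=0 b=-131/104 c=1017/416 d=-339/832
S(7) = 647/832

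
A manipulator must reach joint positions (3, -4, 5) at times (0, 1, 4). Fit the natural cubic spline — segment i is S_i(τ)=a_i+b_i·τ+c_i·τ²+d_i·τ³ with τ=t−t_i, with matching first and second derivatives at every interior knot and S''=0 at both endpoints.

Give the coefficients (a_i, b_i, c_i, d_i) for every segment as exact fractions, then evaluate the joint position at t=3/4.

Δ: Δ0=-7, Δ1=3
row 1: diag=8, rhs=60; c'=3/8, d'=15/2
back: M1=15/2
M: M0=0, M1=15/2, M2=0
seg 0: a=3, c=M0/2=0, d=(M1−M0)/(6·1)=5/4, b=Δ0−h0·(2M0+M1)/6=-33/4
seg 1: a=-4, c=M1/2=15/4, d=(M2−M1)/(6·3)=-5/12, b=Δ1−h1·(2M1+M2)/6=-9/2
t_q=3/4 → seg 0, τ=3/4; S=3+-33/4·τ+0·τ²+5/4·τ³=-681/256

  seg 0: a=3 b=-33/4 c=0 d=5/4
  seg 1: a=-4 b=-9/2 c=15/4 d=-5/12
S(3/4) = -681/256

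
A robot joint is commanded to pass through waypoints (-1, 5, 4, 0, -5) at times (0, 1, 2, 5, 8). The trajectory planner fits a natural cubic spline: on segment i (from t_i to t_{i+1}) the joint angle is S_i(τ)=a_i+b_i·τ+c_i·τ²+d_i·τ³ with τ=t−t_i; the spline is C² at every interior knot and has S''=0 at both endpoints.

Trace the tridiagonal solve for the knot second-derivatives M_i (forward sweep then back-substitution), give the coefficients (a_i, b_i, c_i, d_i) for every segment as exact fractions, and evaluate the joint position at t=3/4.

  seg 0: a=-1 b=437/56 c=0 d=-101/56
  seg 1: a=5 b=67/28 c=-303/56 d=113/56
  seg 2: a=4 b=-19/8 c=9/14 d=-149/1512
  seg 3: a=0 b=-33/28 c=-41/168 d=41/1512
S(3/4) = 2095/512

Δ: Δ0=6, Δ1=-1, Δ2=-4/3, Δ3=-5/3
row 1: diag=4, rhs=-42; c'=1/4, d'=-21/2
row 2: denom=8−1·1/4=31/4; d'=(-2−1·-21/2)/(31/4)=34/31
row 3: denom=12−3·12/31=336/31; d'=(-2−3·34/31)/(336/31)=-41/84
back: M3=-41/84
back: M2=34/31−12/31·-41/84=9/7
back: M1=-21/2−1/4·9/7=-303/28
M: M0=0, M1=-303/28, M2=9/7, M3=-41/84, M4=0
seg 0: a=-1, c=M0/2=0, d=(M1−M0)/(6·1)=-101/56, b=Δ0−h0·(2M0+M1)/6=437/56
seg 1: a=5, c=M1/2=-303/56, d=(M2−M1)/(6·1)=113/56, b=Δ1−h1·(2M1+M2)/6=67/28
seg 2: a=4, c=M2/2=9/14, d=(M3−M2)/(6·3)=-149/1512, b=Δ2−h2·(2M2+M3)/6=-19/8
seg 3: a=0, c=M3/2=-41/168, d=(M4−M3)/(6·3)=41/1512, b=Δ3−h3·(2M3+M4)/6=-33/28
t_q=3/4 → seg 0, τ=3/4; S=-1+437/56·τ+0·τ²+-101/56·τ³=2095/512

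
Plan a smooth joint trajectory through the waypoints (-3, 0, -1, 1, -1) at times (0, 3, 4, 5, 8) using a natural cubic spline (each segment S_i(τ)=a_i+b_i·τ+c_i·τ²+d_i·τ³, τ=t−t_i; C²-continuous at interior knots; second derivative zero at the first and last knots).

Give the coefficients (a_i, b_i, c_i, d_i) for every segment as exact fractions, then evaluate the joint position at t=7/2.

  seg 0: a=-3 b=253/120 c=0 d=-133/1080
  seg 1: a=0 b=-73/60 c=-133/120 d=53/40
  seg 2: a=-1 b=13/24 c=43/15 d=-169/120
  seg 3: a=1 b=41/20 c=-163/120 d=163/1080
S(7/2) = -691/960

Δ: Δ0=1, Δ1=-1, Δ2=2, Δ3=-2/3
row 1: diag=8, rhs=-12; c'=1/8, d'=-3/2
row 2: denom=4−1·1/8=31/8; d'=(18−1·-3/2)/(31/8)=156/31
row 3: denom=8−1·8/31=240/31; d'=(-16−1·156/31)/(240/31)=-163/60
back: M3=-163/60
back: M2=156/31−8/31·-163/60=86/15
back: M1=-3/2−1/8·86/15=-133/60
M: M0=0, M1=-133/60, M2=86/15, M3=-163/60, M4=0
seg 0: a=-3, c=M0/2=0, d=(M1−M0)/(6·3)=-133/1080, b=Δ0−h0·(2M0+M1)/6=253/120
seg 1: a=0, c=M1/2=-133/120, d=(M2−M1)/(6·1)=53/40, b=Δ1−h1·(2M1+M2)/6=-73/60
seg 2: a=-1, c=M2/2=43/15, d=(M3−M2)/(6·1)=-169/120, b=Δ2−h2·(2M2+M3)/6=13/24
seg 3: a=1, c=M3/2=-163/120, d=(M4−M3)/(6·3)=163/1080, b=Δ3−h3·(2M3+M4)/6=41/20
t_q=7/2 → seg 1, τ=1/2; S=0+-73/60·τ+-133/120·τ²+53/40·τ³=-691/960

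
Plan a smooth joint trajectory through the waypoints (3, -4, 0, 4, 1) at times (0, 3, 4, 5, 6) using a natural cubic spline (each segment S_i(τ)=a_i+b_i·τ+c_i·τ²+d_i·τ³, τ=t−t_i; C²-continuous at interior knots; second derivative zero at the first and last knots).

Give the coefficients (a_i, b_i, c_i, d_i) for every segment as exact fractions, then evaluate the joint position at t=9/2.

Δ: Δ0=-7/3, Δ1=4, Δ2=4, Δ3=-3
row 1: diag=8, rhs=38; c'=1/8, d'=19/4
row 2: denom=4−1·1/8=31/8; d'=(0−1·19/4)/(31/8)=-38/31
row 3: denom=4−1·8/31=116/31; d'=(-42−1·-38/31)/(116/31)=-316/29
back: M3=-316/29
back: M2=-38/31−8/31·-316/29=46/29
back: M1=19/4−1/8·46/29=132/29
M: M0=0, M1=132/29, M2=46/29, M3=-316/29, M4=0
seg 0: a=3, c=M0/2=0, d=(M1−M0)/(6·3)=22/87, b=Δ0−h0·(2M0+M1)/6=-401/87
seg 1: a=-4, c=M1/2=66/29, d=(M2−M1)/(6·1)=-43/87, b=Δ1−h1·(2M1+M2)/6=193/87
seg 2: a=0, c=M2/2=23/29, d=(M3−M2)/(6·1)=-181/87, b=Δ2−h2·(2M2+M3)/6=460/87
seg 3: a=4, c=M3/2=-158/29, d=(M4−M3)/(6·1)=158/87, b=Δ3−h3·(2M3+M4)/6=55/87
t_q=9/2 → seg 2, τ=1/2; S=0+460/87·τ+23/29·τ²+-181/87·τ³=599/232

  seg 0: a=3 b=-401/87 c=0 d=22/87
  seg 1: a=-4 b=193/87 c=66/29 d=-43/87
  seg 2: a=0 b=460/87 c=23/29 d=-181/87
  seg 3: a=4 b=55/87 c=-158/29 d=158/87
S(9/2) = 599/232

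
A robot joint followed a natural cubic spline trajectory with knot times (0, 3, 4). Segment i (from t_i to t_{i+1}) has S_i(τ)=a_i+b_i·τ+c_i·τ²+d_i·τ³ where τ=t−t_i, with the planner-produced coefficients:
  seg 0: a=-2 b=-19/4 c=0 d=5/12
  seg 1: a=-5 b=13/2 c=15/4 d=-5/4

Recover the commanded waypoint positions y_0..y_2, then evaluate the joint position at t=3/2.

y_0=-2 y_1=-5 y_2=4
S(3/2) = -247/32

y_0 = S_0(0) = a_0 = -2
y_1 = S_1(0) = a_1 = -5
y_2 = S_1(1) = 4
t_q=3/2 is in segment 0 (τ=3/2); S_0(τ)=-247/32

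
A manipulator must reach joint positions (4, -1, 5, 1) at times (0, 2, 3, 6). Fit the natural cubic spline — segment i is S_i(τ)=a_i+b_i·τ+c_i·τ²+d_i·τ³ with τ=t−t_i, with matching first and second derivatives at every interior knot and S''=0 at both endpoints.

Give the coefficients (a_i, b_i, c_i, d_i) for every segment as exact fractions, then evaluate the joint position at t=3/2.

Δ: Δ0=-5/2, Δ1=6, Δ2=-4/3
row 1: diag=6, rhs=51; c'=1/6, d'=17/2
row 2: denom=8−1·1/6=47/6; d'=(-44−1·17/2)/(47/6)=-315/47
back: M2=-315/47
back: M1=17/2−1/6·-315/47=452/47
M: M0=0, M1=452/47, M2=-315/47, M3=0
seg 0: a=4, c=M0/2=0, d=(M1−M0)/(6·2)=113/141, b=Δ0−h0·(2M0+M1)/6=-1609/282
seg 1: a=-1, c=M1/2=226/47, d=(M2−M1)/(6·1)=-767/282, b=Δ1−h1·(2M1+M2)/6=1103/282
seg 2: a=5, c=M2/2=-315/94, d=(M3−M2)/(6·3)=35/94, b=Δ2−h2·(2M2+M3)/6=757/141
t_q=3/2 → seg 0, τ=3/2; S=4+-1609/282·τ+0·τ²+113/141·τ³=-697/376

  seg 0: a=4 b=-1609/282 c=0 d=113/141
  seg 1: a=-1 b=1103/282 c=226/47 d=-767/282
  seg 2: a=5 b=757/141 c=-315/94 d=35/94
S(3/2) = -697/376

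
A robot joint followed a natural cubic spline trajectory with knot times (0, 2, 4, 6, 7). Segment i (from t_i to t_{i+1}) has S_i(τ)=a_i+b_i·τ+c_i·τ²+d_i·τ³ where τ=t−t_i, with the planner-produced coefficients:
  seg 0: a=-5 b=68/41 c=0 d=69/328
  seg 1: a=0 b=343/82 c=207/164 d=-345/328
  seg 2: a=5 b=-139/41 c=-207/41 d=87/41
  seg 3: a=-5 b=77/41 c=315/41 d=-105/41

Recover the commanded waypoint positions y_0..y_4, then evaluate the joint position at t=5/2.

y_0=-5 y_1=0 y_2=5 y_3=-5 y_4=2
S(5/2) = 5971/2624

y_0 = S_0(0) = a_0 = -5
y_1 = S_1(0) = a_1 = 0
y_2 = S_2(0) = a_2 = 5
y_3 = S_3(0) = a_3 = -5
y_4 = S_3(1) = 2
t_q=5/2 is in segment 1 (τ=1/2); S_1(τ)=5971/2624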